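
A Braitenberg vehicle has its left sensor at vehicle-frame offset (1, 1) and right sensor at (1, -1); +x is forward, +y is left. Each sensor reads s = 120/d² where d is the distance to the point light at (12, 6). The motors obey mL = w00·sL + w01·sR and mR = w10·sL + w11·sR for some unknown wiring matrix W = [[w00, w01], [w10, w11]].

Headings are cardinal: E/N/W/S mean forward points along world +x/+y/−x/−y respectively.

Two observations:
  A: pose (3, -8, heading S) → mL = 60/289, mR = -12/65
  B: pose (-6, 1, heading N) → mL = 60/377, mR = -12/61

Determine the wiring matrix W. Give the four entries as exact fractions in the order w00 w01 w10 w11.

obs A: pose=(3,-8,S) → sL=120/289, sR=24/65, mL=60/289, mR=-12/65
obs B: pose=(-6,1,N) → sL=120/377, sR=24/61, mL=60/377, mR=-12/61
sensor matrix S = [[120/289, 24/65], [120/377, 24/61]]; det S = 3960576/86399729
solve [mL_A; mL_B] = S·[w00; w01] and [mR_A; mR_B] = S·[w10; w11]:
  w00 = 1/2, w01 = 0, w10 = 0, w11 = -1/2

1/2 0 0 -1/2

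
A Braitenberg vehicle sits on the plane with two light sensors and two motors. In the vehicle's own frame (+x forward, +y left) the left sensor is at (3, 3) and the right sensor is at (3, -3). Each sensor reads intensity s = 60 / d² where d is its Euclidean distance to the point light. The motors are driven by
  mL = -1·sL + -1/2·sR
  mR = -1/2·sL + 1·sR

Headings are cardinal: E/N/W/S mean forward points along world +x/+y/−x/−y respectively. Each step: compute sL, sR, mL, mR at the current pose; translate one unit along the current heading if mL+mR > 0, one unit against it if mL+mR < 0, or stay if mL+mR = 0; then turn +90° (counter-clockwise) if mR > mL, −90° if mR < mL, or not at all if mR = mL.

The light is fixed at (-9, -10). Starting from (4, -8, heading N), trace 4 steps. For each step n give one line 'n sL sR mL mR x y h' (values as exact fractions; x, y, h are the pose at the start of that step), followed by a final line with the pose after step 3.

0 12/25 60/281 -4122/7025 -186/7025 4 -8 N
1 15/26 15/29 -315/377 345/1508 4 -9 W
2 60/293 12/25 -3258/7325 2766/7325 5 -9 S
3 30/157 6/29 -1341/4553 507/4553 5 -8 E
final 4 -8 N

n=0: pose=(4,-8,N); sL=12/25, sR=60/281; mL=-4122/7025, mR=-186/7025; mL+mR=-4308/7025 → advance -1; mR−mL=3936/7025 → turn +1·90°
n=1: pose=(4,-9,W); sL=15/26, sR=15/29; mL=-315/377, mR=345/1508; mL+mR=-915/1508 → advance -1; mR−mL=1605/1508 → turn +1·90°
n=2: pose=(5,-9,S); sL=60/293, sR=12/25; mL=-3258/7325, mR=2766/7325; mL+mR=-492/7325 → advance -1; mR−mL=6024/7325 → turn +1·90°
n=3: pose=(5,-8,E); sL=30/157, sR=6/29; mL=-1341/4553, mR=507/4553; mL+mR=-834/4553 → advance -1; mR−mL=1848/4553 → turn +1·90°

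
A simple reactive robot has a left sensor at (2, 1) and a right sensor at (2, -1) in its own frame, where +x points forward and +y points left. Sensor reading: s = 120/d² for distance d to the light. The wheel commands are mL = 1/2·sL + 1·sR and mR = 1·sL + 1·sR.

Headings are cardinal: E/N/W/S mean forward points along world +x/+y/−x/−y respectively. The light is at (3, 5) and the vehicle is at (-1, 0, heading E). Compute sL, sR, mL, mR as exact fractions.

6 3 6 9

left sensor world pos  = (1, 1); dL² = 20
right sensor world pos = (1, -1); dR² = 40
sL = 120/20 = 6
sR = 120/40 = 3
mL = 1/2·sL + 1·sR = 6
mR = 1·sL + 1·sR = 9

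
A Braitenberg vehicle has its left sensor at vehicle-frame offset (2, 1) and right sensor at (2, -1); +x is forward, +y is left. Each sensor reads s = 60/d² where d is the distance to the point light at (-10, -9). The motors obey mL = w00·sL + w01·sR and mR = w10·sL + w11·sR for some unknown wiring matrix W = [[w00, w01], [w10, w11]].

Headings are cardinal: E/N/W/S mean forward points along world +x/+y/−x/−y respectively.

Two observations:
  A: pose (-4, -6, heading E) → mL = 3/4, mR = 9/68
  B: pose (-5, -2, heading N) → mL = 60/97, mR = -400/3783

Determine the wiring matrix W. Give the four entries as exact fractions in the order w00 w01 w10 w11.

1 0 -1 1

obs A: pose=(-4,-6,E) → sL=3/4, sR=15/17, mL=3/4, mR=9/68
obs B: pose=(-5,-2,N) → sL=60/97, sR=20/39, mL=60/97, mR=-400/3783
sensor matrix S = [[3/4, 15/17], [60/97, 20/39]]; det S = -3455/21437
solve [mL_A; mL_B] = S·[w00; w01] and [mR_A; mR_B] = S·[w10; w11]:
  w00 = 1, w01 = 0, w10 = -1, w11 = 1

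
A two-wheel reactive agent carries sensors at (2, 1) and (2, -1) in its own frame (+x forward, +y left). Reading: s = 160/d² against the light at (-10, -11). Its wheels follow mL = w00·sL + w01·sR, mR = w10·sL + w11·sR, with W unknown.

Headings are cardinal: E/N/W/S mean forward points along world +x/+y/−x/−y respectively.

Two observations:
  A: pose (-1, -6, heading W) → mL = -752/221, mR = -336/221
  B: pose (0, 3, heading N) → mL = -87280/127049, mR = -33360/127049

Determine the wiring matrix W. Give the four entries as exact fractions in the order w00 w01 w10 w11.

obs A: pose=(-1,-6,W) → sL=32/13, sR=32/17, mL=-752/221, mR=-336/221
obs B: pose=(0,3,N) → sL=160/337, sR=160/377, mL=-87280/127049, mR=-33360/127049
sensor matrix S = [[32/13, 32/17], [160/337, 160/377]]; det S = 4239360/28077829
solve [mL_A; mL_B] = S·[w00; w01] and [mR_A; mR_B] = S·[w10; w11]:
  w00 = -1, w01 = -1/2, w10 = -1, w11 = 1/2

-1 -1/2 -1 1/2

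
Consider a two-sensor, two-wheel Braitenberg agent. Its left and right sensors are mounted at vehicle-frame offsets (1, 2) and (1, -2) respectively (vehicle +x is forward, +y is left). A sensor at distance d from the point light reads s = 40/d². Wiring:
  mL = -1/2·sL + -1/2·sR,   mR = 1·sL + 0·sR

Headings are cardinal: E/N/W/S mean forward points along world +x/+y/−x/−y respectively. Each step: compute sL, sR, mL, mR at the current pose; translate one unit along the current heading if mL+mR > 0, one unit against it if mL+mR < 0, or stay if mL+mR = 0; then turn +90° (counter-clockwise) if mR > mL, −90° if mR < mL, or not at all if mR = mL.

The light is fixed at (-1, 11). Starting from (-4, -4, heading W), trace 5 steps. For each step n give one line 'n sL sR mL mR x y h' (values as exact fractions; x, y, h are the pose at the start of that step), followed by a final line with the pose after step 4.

n=0: pose=(-4,-4,W); sL=8/61, sR=8/37; mL=-392/2257, mR=8/61; mL+mR=-96/2257 → advance -1; mR−mL=688/2257 → turn +1·90°
n=1: pose=(-3,-4,S); sL=5/32, sR=5/34; mL=-165/1088, mR=5/32; mL+mR=5/1088 → advance +1; mR−mL=335/1088 → turn +1·90°
n=2: pose=(-3,-5,E); sL=40/197, sR=8/65; mL=-2088/12805, mR=40/197; mL+mR=512/12805 → advance +1; mR−mL=4688/12805 → turn +1·90°
n=3: pose=(-2,-5,N); sL=20/117, sR=20/113; mL=-2300/13221, mR=20/117; mL+mR=-40/13221 → advance -1; mR−mL=1520/4407 → turn +1·90°
n=4: pose=(-2,-6,W); sL=8/73, sR=40/229; mL=-2376/16717, mR=8/73; mL+mR=-544/16717 → advance -1; mR−mL=4208/16717 → turn +1·90°

0 8/61 8/37 -392/2257 8/61 -4 -4 W
1 5/32 5/34 -165/1088 5/32 -3 -4 S
2 40/197 8/65 -2088/12805 40/197 -3 -5 E
3 20/117 20/113 -2300/13221 20/117 -2 -5 N
4 8/73 40/229 -2376/16717 8/73 -2 -6 W
final -1 -6 S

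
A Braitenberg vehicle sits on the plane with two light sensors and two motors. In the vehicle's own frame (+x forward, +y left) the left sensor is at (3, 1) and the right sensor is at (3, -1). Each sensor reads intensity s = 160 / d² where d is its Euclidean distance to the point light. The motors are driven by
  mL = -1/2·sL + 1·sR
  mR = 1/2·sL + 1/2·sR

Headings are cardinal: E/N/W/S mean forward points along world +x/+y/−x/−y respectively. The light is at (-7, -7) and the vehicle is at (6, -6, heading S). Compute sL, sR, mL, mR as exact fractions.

left sensor world pos  = (7, -9); dL² = 200
right sensor world pos = (5, -9); dR² = 148
sL = 160/200 = 4/5
sR = 160/148 = 40/37
mL = -1/2·sL + 1·sR = 126/185
mR = 1/2·sL + 1/2·sR = 174/185

4/5 40/37 126/185 174/185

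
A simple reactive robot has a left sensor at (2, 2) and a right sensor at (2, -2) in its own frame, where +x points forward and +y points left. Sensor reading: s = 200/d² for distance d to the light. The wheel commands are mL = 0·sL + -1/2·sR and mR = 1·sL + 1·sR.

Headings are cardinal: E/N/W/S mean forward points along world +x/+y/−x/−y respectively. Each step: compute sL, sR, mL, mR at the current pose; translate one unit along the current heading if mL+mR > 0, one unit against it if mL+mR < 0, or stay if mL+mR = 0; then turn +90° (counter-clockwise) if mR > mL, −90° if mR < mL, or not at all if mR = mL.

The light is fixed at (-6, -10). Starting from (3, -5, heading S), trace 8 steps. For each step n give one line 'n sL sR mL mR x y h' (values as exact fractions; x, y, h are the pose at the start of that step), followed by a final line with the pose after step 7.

n=0: pose=(3,-5,S); sL=20/13, sR=100/29; mL=-50/29, mR=1880/377; mL+mR=1230/377 → advance +1; mR−mL=2530/377 → turn +1·90°
n=1: pose=(3,-6,E); sL=200/157, sR=8/5; mL=-4/5, mR=2256/785; mL+mR=1628/785 → advance +1; mR−mL=2884/785 → turn +1·90°
n=2: pose=(4,-6,N); sL=2, sR=10/9; mL=-5/9, mR=28/9; mL+mR=23/9 → advance +1; mR−mL=11/3 → turn +1·90°
n=3: pose=(4,-5,W); sL=200/73, sR=200/113; mL=-100/113, mR=37200/8249; mL+mR=29900/8249 → advance +1; mR−mL=44500/8249 → turn +1·90°
n=4: pose=(3,-5,S); sL=20/13, sR=100/29; mL=-50/29, mR=1880/377; mL+mR=1230/377 → advance +1; mR−mL=2530/377 → turn +1·90°
n=5: pose=(3,-6,E); sL=200/157, sR=8/5; mL=-4/5, mR=2256/785; mL+mR=1628/785 → advance +1; mR−mL=2884/785 → turn +1·90°
n=6: pose=(4,-6,N); sL=2, sR=10/9; mL=-5/9, mR=28/9; mL+mR=23/9 → advance +1; mR−mL=11/3 → turn +1·90°
n=7: pose=(4,-5,W); sL=200/73, sR=200/113; mL=-100/113, mR=37200/8249; mL+mR=29900/8249 → advance +1; mR−mL=44500/8249 → turn +1·90°

0 20/13 100/29 -50/29 1880/377 3 -5 S
1 200/157 8/5 -4/5 2256/785 3 -6 E
2 2 10/9 -5/9 28/9 4 -6 N
3 200/73 200/113 -100/113 37200/8249 4 -5 W
4 20/13 100/29 -50/29 1880/377 3 -5 S
5 200/157 8/5 -4/5 2256/785 3 -6 E
6 2 10/9 -5/9 28/9 4 -6 N
7 200/73 200/113 -100/113 37200/8249 4 -5 W
final 3 -5 S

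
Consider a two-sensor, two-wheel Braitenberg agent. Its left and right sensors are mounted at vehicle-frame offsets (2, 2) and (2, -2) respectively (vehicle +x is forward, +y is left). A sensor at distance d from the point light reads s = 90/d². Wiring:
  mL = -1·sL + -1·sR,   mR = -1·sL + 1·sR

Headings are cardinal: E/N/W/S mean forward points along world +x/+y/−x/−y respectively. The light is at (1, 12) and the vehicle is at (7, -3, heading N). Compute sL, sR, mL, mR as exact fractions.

left sensor world pos  = (5, -1); dL² = 185
right sensor world pos = (9, -1); dR² = 233
sL = 90/185 = 18/37
sR = 90/233 = 90/233
mL = -1·sL + -1·sR = -7524/8621
mR = -1·sL + 1·sR = -864/8621

18/37 90/233 -7524/8621 -864/8621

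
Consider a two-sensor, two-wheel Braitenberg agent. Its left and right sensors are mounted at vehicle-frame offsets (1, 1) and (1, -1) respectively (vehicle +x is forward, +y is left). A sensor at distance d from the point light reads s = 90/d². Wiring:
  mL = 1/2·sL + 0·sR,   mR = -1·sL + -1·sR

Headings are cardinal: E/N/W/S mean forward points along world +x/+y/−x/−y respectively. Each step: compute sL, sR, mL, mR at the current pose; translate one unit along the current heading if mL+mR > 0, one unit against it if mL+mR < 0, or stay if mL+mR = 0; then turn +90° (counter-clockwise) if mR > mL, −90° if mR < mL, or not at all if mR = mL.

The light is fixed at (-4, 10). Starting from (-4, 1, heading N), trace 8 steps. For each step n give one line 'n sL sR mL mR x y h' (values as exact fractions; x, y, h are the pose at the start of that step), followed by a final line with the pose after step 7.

0 18/13 18/13 9/13 -36/13 -4 1 N
1 45/41 45/61 45/82 -4590/2501 -4 0 E
2 90/121 18/25 45/121 -4428/3025 -5 0 S
3 45/52 45/34 45/104 -1935/884 -5 1 W
4 18/13 18/13 9/13 -36/13 -4 1 N
5 45/41 45/61 45/82 -4590/2501 -4 0 E
6 90/121 18/25 45/121 -4428/3025 -5 0 S
7 45/52 45/34 45/104 -1935/884 -5 1 W
final -4 1 N

n=0: pose=(-4,1,N); sL=18/13, sR=18/13; mL=9/13, mR=-36/13; mL+mR=-27/13 → advance -1; mR−mL=-45/13 → turn -1·90°
n=1: pose=(-4,0,E); sL=45/41, sR=45/61; mL=45/82, mR=-4590/2501; mL+mR=-6435/5002 → advance -1; mR−mL=-11925/5002 → turn -1·90°
n=2: pose=(-5,0,S); sL=90/121, sR=18/25; mL=45/121, mR=-4428/3025; mL+mR=-3303/3025 → advance -1; mR−mL=-5553/3025 → turn -1·90°
n=3: pose=(-5,1,W); sL=45/52, sR=45/34; mL=45/104, mR=-1935/884; mL+mR=-3105/1768 → advance -1; mR−mL=-4635/1768 → turn -1·90°
n=4: pose=(-4,1,N); sL=18/13, sR=18/13; mL=9/13, mR=-36/13; mL+mR=-27/13 → advance -1; mR−mL=-45/13 → turn -1·90°
n=5: pose=(-4,0,E); sL=45/41, sR=45/61; mL=45/82, mR=-4590/2501; mL+mR=-6435/5002 → advance -1; mR−mL=-11925/5002 → turn -1·90°
n=6: pose=(-5,0,S); sL=90/121, sR=18/25; mL=45/121, mR=-4428/3025; mL+mR=-3303/3025 → advance -1; mR−mL=-5553/3025 → turn -1·90°
n=7: pose=(-5,1,W); sL=45/52, sR=45/34; mL=45/104, mR=-1935/884; mL+mR=-3105/1768 → advance -1; mR−mL=-4635/1768 → turn -1·90°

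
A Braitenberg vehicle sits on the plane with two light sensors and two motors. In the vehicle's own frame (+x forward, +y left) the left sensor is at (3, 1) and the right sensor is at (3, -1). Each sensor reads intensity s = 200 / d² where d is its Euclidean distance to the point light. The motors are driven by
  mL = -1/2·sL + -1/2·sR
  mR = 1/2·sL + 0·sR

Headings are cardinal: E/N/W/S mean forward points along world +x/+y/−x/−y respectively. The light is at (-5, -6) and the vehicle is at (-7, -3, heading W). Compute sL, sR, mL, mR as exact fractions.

left sensor world pos  = (-10, -4); dL² = 29
right sensor world pos = (-10, -2); dR² = 41
sL = 200/29 = 200/29
sR = 200/41 = 200/41
mL = -1/2·sL + -1/2·sR = -7000/1189
mR = 1/2·sL + 0·sR = 100/29

200/29 200/41 -7000/1189 100/29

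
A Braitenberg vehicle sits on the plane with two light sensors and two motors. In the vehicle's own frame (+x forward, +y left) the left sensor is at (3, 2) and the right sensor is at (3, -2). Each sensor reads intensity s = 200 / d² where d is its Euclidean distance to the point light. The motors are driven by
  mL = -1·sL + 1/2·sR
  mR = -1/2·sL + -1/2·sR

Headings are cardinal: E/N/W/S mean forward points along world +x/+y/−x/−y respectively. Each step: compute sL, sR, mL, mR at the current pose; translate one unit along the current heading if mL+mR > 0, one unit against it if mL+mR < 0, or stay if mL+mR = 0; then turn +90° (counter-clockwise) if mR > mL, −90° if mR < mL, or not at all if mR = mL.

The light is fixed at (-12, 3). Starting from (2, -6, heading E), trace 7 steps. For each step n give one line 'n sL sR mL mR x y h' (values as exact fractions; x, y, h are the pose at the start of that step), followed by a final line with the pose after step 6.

n=0: pose=(2,-6,E); sL=100/169, sR=20/41; mL=-2410/6929, mR=-3740/6929; mL+mR=-150/169 → advance -1; mR−mL=-1330/6929 → turn -1·90°
n=1: pose=(1,-6,S); sL=200/369, sR=40/53; mL=-3220/19557, mR=-12680/19557; mL+mR=-100/123 → advance -1; mR−mL=-9460/19557 → turn -1·90°
n=2: pose=(1,-5,W); sL=1, sR=25/17; mL=-9/34, mR=-21/17; mL+mR=-3/2 → advance -1; mR−mL=-33/34 → turn -1·90°
n=3: pose=(2,-5,N); sL=200/169, sR=200/281; mL=-39300/47489, mR=-45000/47489; mL+mR=-300/169 → advance -1; mR−mL=-5700/47489 → turn -1·90°
n=4: pose=(2,-6,E); sL=100/169, sR=20/41; mL=-2410/6929, mR=-3740/6929; mL+mR=-150/169 → advance -1; mR−mL=-1330/6929 → turn -1·90°
n=5: pose=(1,-6,S); sL=200/369, sR=40/53; mL=-3220/19557, mR=-12680/19557; mL+mR=-100/123 → advance -1; mR−mL=-9460/19557 → turn -1·90°
n=6: pose=(1,-5,W); sL=1, sR=25/17; mL=-9/34, mR=-21/17; mL+mR=-3/2 → advance -1; mR−mL=-33/34 → turn -1·90°

0 100/169 20/41 -2410/6929 -3740/6929 2 -6 E
1 200/369 40/53 -3220/19557 -12680/19557 1 -6 S
2 1 25/17 -9/34 -21/17 1 -5 W
3 200/169 200/281 -39300/47489 -45000/47489 2 -5 N
4 100/169 20/41 -2410/6929 -3740/6929 2 -6 E
5 200/369 40/53 -3220/19557 -12680/19557 1 -6 S
6 1 25/17 -9/34 -21/17 1 -5 W
final 2 -5 N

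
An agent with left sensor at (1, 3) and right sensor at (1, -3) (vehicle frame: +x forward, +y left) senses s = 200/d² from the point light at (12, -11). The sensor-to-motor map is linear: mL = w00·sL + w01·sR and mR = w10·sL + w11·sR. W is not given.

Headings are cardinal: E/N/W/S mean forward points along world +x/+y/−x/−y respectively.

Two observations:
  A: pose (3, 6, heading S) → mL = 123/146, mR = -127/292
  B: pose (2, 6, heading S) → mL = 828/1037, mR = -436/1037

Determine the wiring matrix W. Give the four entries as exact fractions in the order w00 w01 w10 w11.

1/2 1 -1 1/2

obs A: pose=(3,6,S) → sL=50/73, sR=1/2, mL=123/146, mR=-127/292
obs B: pose=(2,6,S) → sL=40/61, sR=8/17, mL=828/1037, mR=-436/1037
sensor matrix S = [[50/73, 1/2], [40/61, 8/17]]; det S = -420/75701
solve [mL_A; mL_B] = S·[w00; w01] and [mR_A; mR_B] = S·[w10; w11]:
  w00 = 1/2, w01 = 1, w10 = -1, w11 = 1/2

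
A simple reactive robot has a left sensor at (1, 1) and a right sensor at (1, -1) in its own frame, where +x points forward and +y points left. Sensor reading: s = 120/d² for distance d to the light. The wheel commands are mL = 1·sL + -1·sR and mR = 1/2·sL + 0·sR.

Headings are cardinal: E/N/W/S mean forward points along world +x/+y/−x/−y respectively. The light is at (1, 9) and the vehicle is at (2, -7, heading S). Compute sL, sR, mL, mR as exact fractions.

120/293 120/289 -480/84677 60/293

left sensor world pos  = (3, -8); dL² = 293
right sensor world pos = (1, -8); dR² = 289
sL = 120/293 = 120/293
sR = 120/289 = 120/289
mL = 1·sL + -1·sR = -480/84677
mR = 1/2·sL + 0·sR = 60/293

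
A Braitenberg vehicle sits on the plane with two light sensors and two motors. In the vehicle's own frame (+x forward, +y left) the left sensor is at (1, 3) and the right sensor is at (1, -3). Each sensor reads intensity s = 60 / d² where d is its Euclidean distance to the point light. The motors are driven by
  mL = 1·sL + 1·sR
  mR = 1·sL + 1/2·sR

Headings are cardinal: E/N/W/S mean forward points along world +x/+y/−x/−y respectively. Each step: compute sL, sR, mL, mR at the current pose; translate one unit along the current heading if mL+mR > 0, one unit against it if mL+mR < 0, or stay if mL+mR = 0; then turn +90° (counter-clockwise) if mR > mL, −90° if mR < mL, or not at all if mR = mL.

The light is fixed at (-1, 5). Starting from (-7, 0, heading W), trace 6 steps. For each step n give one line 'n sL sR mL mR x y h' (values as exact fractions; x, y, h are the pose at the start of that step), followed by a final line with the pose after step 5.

n=0: pose=(-7,0,W); sL=60/113, sR=60/53; mL=9960/5989, mR=6570/5989; mL+mR=16530/5989 → advance +1; mR−mL=-30/53 → turn -1·90°
n=1: pose=(-8,0,N); sL=15/29, sR=15/8; mL=555/232, mR=675/464; mL+mR=1785/464 → advance +1; mR−mL=-15/16 → turn -1·90°
n=2: pose=(-8,1,E); sL=60/37, sR=12/17; mL=1464/629, mR=1242/629; mL+mR=2706/629 → advance +1; mR−mL=-6/17 → turn -1·90°
n=3: pose=(-7,1,S); sL=30/17, sR=30/53; mL=2100/901, mR=1845/901; mL+mR=3945/901 → advance +1; mR−mL=-15/53 → turn -1·90°
n=4: pose=(-7,0,W); sL=60/113, sR=60/53; mL=9960/5989, mR=6570/5989; mL+mR=16530/5989 → advance +1; mR−mL=-30/53 → turn -1·90°
n=5: pose=(-8,0,N); sL=15/29, sR=15/8; mL=555/232, mR=675/464; mL+mR=1785/464 → advance +1; mR−mL=-15/16 → turn -1·90°

0 60/113 60/53 9960/5989 6570/5989 -7 0 W
1 15/29 15/8 555/232 675/464 -8 0 N
2 60/37 12/17 1464/629 1242/629 -8 1 E
3 30/17 30/53 2100/901 1845/901 -7 1 S
4 60/113 60/53 9960/5989 6570/5989 -7 0 W
5 15/29 15/8 555/232 675/464 -8 0 N
final -8 1 E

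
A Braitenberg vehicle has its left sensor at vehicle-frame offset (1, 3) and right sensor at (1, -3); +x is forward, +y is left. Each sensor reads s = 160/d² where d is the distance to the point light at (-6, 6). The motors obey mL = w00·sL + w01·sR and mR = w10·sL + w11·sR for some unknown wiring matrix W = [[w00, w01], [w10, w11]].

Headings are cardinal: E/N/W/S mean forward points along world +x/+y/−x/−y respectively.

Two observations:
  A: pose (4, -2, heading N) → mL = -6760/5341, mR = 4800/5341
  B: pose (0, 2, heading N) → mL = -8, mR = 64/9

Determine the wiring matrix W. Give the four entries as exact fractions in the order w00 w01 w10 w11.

-1 1/2 1 -1

obs A: pose=(4,-2,N) → sL=80/49, sR=80/109, mL=-6760/5341, mR=4800/5341
obs B: pose=(0,2,N) → sL=80/9, sR=16/9, mL=-8, mR=64/9
sensor matrix S = [[80/49, 80/109], [80/9, 16/9]]; det S = -174080/48069
solve [mL_A; mL_B] = S·[w00; w01] and [mR_A; mR_B] = S·[w10; w11]:
  w00 = -1, w01 = 1/2, w10 = 1, w11 = -1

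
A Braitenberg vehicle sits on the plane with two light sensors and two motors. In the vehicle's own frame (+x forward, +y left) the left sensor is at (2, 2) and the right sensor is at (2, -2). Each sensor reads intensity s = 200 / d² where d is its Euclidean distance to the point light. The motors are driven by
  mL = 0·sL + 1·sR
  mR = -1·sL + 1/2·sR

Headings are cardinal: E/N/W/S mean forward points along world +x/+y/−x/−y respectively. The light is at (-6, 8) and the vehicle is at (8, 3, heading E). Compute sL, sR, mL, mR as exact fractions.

left sensor world pos  = (10, 5); dL² = 265
right sensor world pos = (10, 1); dR² = 305
sL = 200/265 = 40/53
sR = 200/305 = 40/61
mL = 0·sL + 1·sR = 40/61
mR = -1·sL + 1/2·sR = -1380/3233

40/53 40/61 40/61 -1380/3233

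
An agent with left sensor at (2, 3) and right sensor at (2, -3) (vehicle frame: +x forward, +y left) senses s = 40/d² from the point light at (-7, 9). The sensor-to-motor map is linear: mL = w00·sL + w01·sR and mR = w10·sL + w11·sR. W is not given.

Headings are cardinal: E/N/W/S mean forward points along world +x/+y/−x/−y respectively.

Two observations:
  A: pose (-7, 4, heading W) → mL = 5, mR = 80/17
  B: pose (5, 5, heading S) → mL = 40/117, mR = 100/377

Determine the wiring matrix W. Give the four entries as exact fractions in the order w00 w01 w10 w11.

obs A: pose=(-7,4,W) → sL=10/17, sR=5, mL=5, mR=80/17
obs B: pose=(5,5,S) → sL=40/261, sR=40/117, mL=40/117, mR=100/377
sensor matrix S = [[10/17, 5], [40/261, 40/117]]; det S = -32600/57681
solve [mL_A; mL_B] = S·[w00; w01] and [mR_A; mR_B] = S·[w10; w11]:
  w00 = 0, w01 = 1, w10 = -1/2, w11 = 1

0 1 -1/2 1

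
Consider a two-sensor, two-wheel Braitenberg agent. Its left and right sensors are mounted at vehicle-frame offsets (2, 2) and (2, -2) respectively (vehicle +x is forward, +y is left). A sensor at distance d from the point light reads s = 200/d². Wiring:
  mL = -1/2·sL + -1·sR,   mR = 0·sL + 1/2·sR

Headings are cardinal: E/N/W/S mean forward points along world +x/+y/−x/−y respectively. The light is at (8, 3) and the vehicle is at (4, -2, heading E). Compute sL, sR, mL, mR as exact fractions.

left sensor world pos  = (6, 0); dL² = 13
right sensor world pos = (6, -4); dR² = 53
sL = 200/13 = 200/13
sR = 200/53 = 200/53
mL = -1/2·sL + -1·sR = -7900/689
mR = 0·sL + 1/2·sR = 100/53

200/13 200/53 -7900/689 100/53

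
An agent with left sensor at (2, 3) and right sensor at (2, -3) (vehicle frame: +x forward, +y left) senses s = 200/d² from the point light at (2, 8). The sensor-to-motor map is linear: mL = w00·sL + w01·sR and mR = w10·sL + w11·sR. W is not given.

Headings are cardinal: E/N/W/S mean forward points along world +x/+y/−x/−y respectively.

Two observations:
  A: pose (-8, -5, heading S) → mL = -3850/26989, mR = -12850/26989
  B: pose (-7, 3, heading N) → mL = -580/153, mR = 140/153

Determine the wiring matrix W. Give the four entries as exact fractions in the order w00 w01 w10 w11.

1/2 -1 -1 1/2

obs A: pose=(-8,-5,S) → sL=100/137, sR=100/197, mL=-3850/26989, mR=-12850/26989
obs B: pose=(-7,3,N) → sL=200/153, sR=40/9, mL=-580/153, mR=140/153
sensor matrix S = [[100/137, 100/197], [200/153, 40/9]]; det S = 1184000/458813
solve [mL_A; mL_B] = S·[w00; w01] and [mR_A; mR_B] = S·[w10; w11]:
  w00 = 1/2, w01 = -1, w10 = -1, w11 = 1/2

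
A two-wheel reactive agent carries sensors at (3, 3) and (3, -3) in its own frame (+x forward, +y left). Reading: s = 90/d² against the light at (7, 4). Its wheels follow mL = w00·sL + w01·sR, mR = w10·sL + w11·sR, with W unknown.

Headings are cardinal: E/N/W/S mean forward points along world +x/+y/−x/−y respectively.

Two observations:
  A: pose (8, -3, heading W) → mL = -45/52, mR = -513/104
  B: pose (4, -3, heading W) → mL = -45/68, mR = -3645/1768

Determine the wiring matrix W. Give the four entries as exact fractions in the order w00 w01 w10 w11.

-1 0 -1/2 -1

obs A: pose=(8,-3,W) → sL=45/52, sR=9/2, mL=-45/52, mR=-513/104
obs B: pose=(4,-3,W) → sL=45/68, sR=45/26, mL=-45/68, mR=-3645/1768
sensor matrix S = [[45/52, 9/2], [45/68, 45/26]]; det S = -8505/5746
solve [mL_A; mL_B] = S·[w00; w01] and [mR_A; mR_B] = S·[w10; w11]:
  w00 = -1, w01 = 0, w10 = -1/2, w11 = -1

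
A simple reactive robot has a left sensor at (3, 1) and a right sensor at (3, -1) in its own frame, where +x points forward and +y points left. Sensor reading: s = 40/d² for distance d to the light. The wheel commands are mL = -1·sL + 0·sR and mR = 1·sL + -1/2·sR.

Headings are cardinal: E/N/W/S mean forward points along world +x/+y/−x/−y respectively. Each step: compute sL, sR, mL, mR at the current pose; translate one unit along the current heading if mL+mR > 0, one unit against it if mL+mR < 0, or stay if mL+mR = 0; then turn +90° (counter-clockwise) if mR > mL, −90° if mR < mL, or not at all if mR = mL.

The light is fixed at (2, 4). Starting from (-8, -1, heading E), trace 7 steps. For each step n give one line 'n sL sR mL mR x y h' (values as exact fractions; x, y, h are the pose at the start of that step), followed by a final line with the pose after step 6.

n=0: pose=(-8,-1,E); sL=8/13, sR=8/17; mL=-8/13, mR=84/221; mL+mR=-4/17 → advance -1; mR−mL=220/221 → turn +1·90°
n=1: pose=(-9,-1,N); sL=10/37, sR=5/13; mL=-10/37, mR=75/962; mL+mR=-5/26 → advance -1; mR−mL=335/962 → turn +1·90°
n=2: pose=(-9,-2,W); sL=8/49, sR=40/221; mL=-8/49, mR=788/10829; mL+mR=-20/221 → advance -1; mR−mL=2556/10829 → turn +1·90°
n=3: pose=(-8,-2,S); sL=20/81, sR=20/101; mL=-20/81, mR=1210/8181; mL+mR=-10/101 → advance -1; mR−mL=3230/8181 → turn +1·90°
n=4: pose=(-8,-1,E); sL=8/13, sR=8/17; mL=-8/13, mR=84/221; mL+mR=-4/17 → advance -1; mR−mL=220/221 → turn +1·90°
n=5: pose=(-9,-1,N); sL=10/37, sR=5/13; mL=-10/37, mR=75/962; mL+mR=-5/26 → advance -1; mR−mL=335/962 → turn +1·90°
n=6: pose=(-9,-2,W); sL=8/49, sR=40/221; mL=-8/49, mR=788/10829; mL+mR=-20/221 → advance -1; mR−mL=2556/10829 → turn +1·90°

0 8/13 8/17 -8/13 84/221 -8 -1 E
1 10/37 5/13 -10/37 75/962 -9 -1 N
2 8/49 40/221 -8/49 788/10829 -9 -2 W
3 20/81 20/101 -20/81 1210/8181 -8 -2 S
4 8/13 8/17 -8/13 84/221 -8 -1 E
5 10/37 5/13 -10/37 75/962 -9 -1 N
6 8/49 40/221 -8/49 788/10829 -9 -2 W
final -8 -2 S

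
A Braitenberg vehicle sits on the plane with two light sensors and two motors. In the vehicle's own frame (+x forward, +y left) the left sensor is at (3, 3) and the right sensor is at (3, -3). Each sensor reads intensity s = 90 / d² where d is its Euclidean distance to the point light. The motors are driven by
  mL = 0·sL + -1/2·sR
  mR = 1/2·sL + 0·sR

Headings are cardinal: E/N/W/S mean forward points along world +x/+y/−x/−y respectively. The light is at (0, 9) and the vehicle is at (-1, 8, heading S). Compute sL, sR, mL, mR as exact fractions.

9/2 45/16 -45/32 9/4

left sensor world pos  = (2, 5); dL² = 20
right sensor world pos = (-4, 5); dR² = 32
sL = 90/20 = 9/2
sR = 90/32 = 45/16
mL = 0·sL + -1/2·sR = -45/32
mR = 1/2·sL + 0·sR = 9/4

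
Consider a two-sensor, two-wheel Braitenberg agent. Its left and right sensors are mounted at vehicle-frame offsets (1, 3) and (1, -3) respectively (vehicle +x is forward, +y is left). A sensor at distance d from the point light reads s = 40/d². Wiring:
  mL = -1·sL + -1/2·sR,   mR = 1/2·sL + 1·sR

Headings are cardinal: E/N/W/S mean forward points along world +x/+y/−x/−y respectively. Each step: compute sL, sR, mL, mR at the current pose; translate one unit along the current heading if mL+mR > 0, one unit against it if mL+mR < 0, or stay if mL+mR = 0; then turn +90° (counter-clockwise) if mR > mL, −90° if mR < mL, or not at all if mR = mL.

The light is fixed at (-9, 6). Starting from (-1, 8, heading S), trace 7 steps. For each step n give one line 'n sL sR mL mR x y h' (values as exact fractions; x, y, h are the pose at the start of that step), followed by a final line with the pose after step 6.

n=0: pose=(-1,8,S); sL=20/61, sR=20/13; mL=-870/793, mR=1350/793; mL+mR=480/793 → advance +1; mR−mL=2220/793 → turn +1·90°
n=1: pose=(-1,7,E); sL=40/97, sR=8/17; mL=-1068/1649, mR=1116/1649; mL+mR=48/1649 → advance +1; mR−mL=2184/1649 → turn +1·90°
n=2: pose=(0,7,N); sL=1, sR=10/37; mL=-42/37, mR=57/74; mL+mR=-27/74 → advance -1; mR−mL=141/74 → turn +1·90°
n=3: pose=(0,6,W); sL=40/73, sR=40/73; mL=-60/73, mR=60/73; mL+mR=0 → advance +0; mR−mL=120/73 → turn +1·90°
n=4: pose=(0,6,S); sL=8/29, sR=40/37; mL=-876/1073, mR=1308/1073; mL+mR=432/1073 → advance +1; mR−mL=2184/1073 → turn +1·90°
n=5: pose=(0,5,E); sL=5/13, sR=10/29; mL=-210/377, mR=405/754; mL+mR=-15/754 → advance -1; mR−mL=825/754 → turn +1·90°
n=6: pose=(-1,5,N); sL=8/5, sR=40/121; mL=-1068/605, mR=684/605; mL+mR=-384/605 → advance -1; mR−mL=1752/605 → turn +1·90°

0 20/61 20/13 -870/793 1350/793 -1 8 S
1 40/97 8/17 -1068/1649 1116/1649 -1 7 E
2 1 10/37 -42/37 57/74 0 7 N
3 40/73 40/73 -60/73 60/73 0 6 W
4 8/29 40/37 -876/1073 1308/1073 0 6 S
5 5/13 10/29 -210/377 405/754 0 5 E
6 8/5 40/121 -1068/605 684/605 -1 5 N
final -1 4 W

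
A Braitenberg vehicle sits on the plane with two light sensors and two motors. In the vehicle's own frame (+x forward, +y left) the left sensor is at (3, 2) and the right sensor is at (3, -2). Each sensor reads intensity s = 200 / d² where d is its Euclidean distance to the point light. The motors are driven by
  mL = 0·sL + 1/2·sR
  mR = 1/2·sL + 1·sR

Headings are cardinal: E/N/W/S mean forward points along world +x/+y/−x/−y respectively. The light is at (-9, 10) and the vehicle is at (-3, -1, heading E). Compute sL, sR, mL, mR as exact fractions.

100/81 4/5 2/5 574/405

left sensor world pos  = (0, 1); dL² = 162
right sensor world pos = (0, -3); dR² = 250
sL = 200/162 = 100/81
sR = 200/250 = 4/5
mL = 0·sL + 1/2·sR = 2/5
mR = 1/2·sL + 1·sR = 574/405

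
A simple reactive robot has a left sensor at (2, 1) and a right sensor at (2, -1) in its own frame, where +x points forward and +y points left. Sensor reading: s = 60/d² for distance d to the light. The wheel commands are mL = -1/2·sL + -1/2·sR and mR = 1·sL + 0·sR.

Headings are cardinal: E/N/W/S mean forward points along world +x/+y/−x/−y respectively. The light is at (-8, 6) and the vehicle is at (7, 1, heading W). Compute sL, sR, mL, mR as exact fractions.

left sensor world pos  = (5, 0); dL² = 205
right sensor world pos = (5, 2); dR² = 185
sL = 60/205 = 12/41
sR = 60/185 = 12/37
mL = -1/2·sL + -1/2·sR = -468/1517
mR = 1·sL + 0·sR = 12/41

12/41 12/37 -468/1517 12/41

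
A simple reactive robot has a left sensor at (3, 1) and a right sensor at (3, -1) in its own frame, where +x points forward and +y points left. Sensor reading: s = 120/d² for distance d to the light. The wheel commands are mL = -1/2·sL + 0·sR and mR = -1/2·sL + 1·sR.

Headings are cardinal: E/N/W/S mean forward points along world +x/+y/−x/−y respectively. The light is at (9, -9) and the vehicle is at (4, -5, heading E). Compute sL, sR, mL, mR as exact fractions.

120/29 120/13 -60/29 2700/377

left sensor world pos  = (7, -4); dL² = 29
right sensor world pos = (7, -6); dR² = 13
sL = 120/29 = 120/29
sR = 120/13 = 120/13
mL = -1/2·sL + 0·sR = -60/29
mR = -1/2·sL + 1·sR = 2700/377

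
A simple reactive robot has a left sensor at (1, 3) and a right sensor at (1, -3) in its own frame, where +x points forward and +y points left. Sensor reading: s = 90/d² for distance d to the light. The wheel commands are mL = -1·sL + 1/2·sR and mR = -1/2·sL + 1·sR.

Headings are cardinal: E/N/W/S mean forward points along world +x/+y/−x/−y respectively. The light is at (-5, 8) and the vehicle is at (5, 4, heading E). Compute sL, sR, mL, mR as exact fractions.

45/61 9/17 -981/2074 333/2074

left sensor world pos  = (6, 7); dL² = 122
right sensor world pos = (6, 1); dR² = 170
sL = 90/122 = 45/61
sR = 90/170 = 9/17
mL = -1·sL + 1/2·sR = -981/2074
mR = -1/2·sL + 1·sR = 333/2074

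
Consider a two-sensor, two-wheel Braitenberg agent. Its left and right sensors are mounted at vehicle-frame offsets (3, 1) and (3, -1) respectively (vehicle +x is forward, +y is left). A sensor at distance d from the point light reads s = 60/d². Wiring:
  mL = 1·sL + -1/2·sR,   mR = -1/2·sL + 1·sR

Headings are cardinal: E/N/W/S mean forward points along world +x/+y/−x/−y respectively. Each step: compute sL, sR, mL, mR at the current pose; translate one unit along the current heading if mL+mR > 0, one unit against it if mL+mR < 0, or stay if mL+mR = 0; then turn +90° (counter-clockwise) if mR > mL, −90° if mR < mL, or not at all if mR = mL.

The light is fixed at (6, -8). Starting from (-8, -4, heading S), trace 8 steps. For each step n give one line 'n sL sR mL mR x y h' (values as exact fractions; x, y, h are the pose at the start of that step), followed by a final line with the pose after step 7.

0 6/17 30/113 423/1921 171/1921 -8 -4 S
1 60/293 12/61 1902/17873 1686/17873 -8 -5 W
2 15/73 15/58 645/8468 330/2117 -9 -5 N
3 20/111 60/349 3650/38739 3170/38739 -9 -4 W
4 30/169 30/137 1575/23153 3015/23153 -10 -4 N
5 60/377 60/397 12510/149669 10710/149669 -10 -3 W
6 15/97 3/16 189/3104 171/1552 -11 -3 N
7 12/85 60/449 2838/38165 2406/38165 -11 -2 W
final -12 -2 N

n=0: pose=(-8,-4,S); sL=6/17, sR=30/113; mL=423/1921, mR=171/1921; mL+mR=594/1921 → advance +1; mR−mL=-252/1921 → turn -1·90°
n=1: pose=(-8,-5,W); sL=60/293, sR=12/61; mL=1902/17873, mR=1686/17873; mL+mR=3588/17873 → advance +1; mR−mL=-216/17873 → turn -1·90°
n=2: pose=(-9,-5,N); sL=15/73, sR=15/58; mL=645/8468, mR=330/2117; mL+mR=1965/8468 → advance +1; mR−mL=675/8468 → turn +1·90°
n=3: pose=(-9,-4,W); sL=20/111, sR=60/349; mL=3650/38739, mR=3170/38739; mL+mR=6820/38739 → advance +1; mR−mL=-160/12913 → turn -1·90°
n=4: pose=(-10,-4,N); sL=30/169, sR=30/137; mL=1575/23153, mR=3015/23153; mL+mR=4590/23153 → advance +1; mR−mL=1440/23153 → turn +1·90°
n=5: pose=(-10,-3,W); sL=60/377, sR=60/397; mL=12510/149669, mR=10710/149669; mL+mR=23220/149669 → advance +1; mR−mL=-1800/149669 → turn -1·90°
n=6: pose=(-11,-3,N); sL=15/97, sR=3/16; mL=189/3104, mR=171/1552; mL+mR=531/3104 → advance +1; mR−mL=153/3104 → turn +1·90°
n=7: pose=(-11,-2,W); sL=12/85, sR=60/449; mL=2838/38165, mR=2406/38165; mL+mR=5244/38165 → advance +1; mR−mL=-432/38165 → turn -1·90°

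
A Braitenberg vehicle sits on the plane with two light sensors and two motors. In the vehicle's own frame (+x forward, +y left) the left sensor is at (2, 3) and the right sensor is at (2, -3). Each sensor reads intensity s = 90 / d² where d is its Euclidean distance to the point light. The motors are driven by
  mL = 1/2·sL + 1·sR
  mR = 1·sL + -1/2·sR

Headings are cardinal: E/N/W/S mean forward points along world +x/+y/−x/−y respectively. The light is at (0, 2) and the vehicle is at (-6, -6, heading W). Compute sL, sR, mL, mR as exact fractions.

left sensor world pos  = (-8, -9); dL² = 185
right sensor world pos = (-8, -3); dR² = 89
sL = 90/185 = 18/37
sR = 90/89 = 90/89
mL = 1/2·sL + 1·sR = 4131/3293
mR = 1·sL + -1/2·sR = -63/3293

18/37 90/89 4131/3293 -63/3293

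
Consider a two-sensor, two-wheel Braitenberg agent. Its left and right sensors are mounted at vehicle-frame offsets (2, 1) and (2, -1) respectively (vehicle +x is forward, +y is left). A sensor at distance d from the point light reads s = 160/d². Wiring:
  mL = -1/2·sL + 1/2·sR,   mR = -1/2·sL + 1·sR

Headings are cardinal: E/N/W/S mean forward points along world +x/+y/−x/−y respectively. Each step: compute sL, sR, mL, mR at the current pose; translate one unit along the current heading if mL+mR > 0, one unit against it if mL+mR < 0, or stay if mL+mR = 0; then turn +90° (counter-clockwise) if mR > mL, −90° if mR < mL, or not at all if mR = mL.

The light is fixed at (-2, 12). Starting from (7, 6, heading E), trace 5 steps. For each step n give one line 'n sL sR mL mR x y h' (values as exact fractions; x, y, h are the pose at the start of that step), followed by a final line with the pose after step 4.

n=0: pose=(7,6,E); sL=80/73, sR=16/17; mL=-96/1241, mR=488/1241; mL+mR=392/1241 → advance +1; mR−mL=8/17 → turn +1·90°
n=1: pose=(8,6,N); sL=160/97, sR=160/137; mL=-3200/13289, mR=4560/13289; mL+mR=1360/13289 → advance +1; mR−mL=80/137 → turn +1·90°
n=2: pose=(8,7,W); sL=8/5, sR=2; mL=1/5, mR=6/5; mL+mR=7/5 → advance +1; mR−mL=1 → turn +1·90°
n=3: pose=(7,7,S); sL=160/149, sR=160/113; mL=2880/16837, mR=14800/16837; mL+mR=17680/16837 → advance +1; mR−mL=80/113 → turn +1·90°
n=4: pose=(7,6,E); sL=80/73, sR=16/17; mL=-96/1241, mR=488/1241; mL+mR=392/1241 → advance +1; mR−mL=8/17 → turn +1·90°

0 80/73 16/17 -96/1241 488/1241 7 6 E
1 160/97 160/137 -3200/13289 4560/13289 8 6 N
2 8/5 2 1/5 6/5 8 7 W
3 160/149 160/113 2880/16837 14800/16837 7 7 S
4 80/73 16/17 -96/1241 488/1241 7 6 E
final 8 6 N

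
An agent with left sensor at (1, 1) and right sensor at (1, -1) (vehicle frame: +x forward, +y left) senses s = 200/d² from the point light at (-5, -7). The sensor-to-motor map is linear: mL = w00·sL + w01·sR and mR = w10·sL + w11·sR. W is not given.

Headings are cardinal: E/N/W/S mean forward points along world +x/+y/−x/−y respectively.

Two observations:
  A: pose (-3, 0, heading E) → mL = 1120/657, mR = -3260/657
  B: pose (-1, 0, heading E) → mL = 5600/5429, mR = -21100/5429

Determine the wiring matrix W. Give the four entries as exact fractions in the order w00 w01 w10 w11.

obs A: pose=(-3,0,E) → sL=200/73, sR=40/9, mL=1120/657, mR=-3260/657
obs B: pose=(-1,0,E) → sL=200/89, sR=200/61, mL=5600/5429, mR=-21100/5429
sensor matrix S = [[200/73, 40/9], [200/89, 200/61]]; det S = -3584000/3566853
solve [mL_A; mL_B] = S·[w00; w01] and [mR_A; mR_B] = S·[w10; w11]:
  w00 = -1, w01 = 1, w10 = -1, w11 = -1/2

-1 1 -1 -1/2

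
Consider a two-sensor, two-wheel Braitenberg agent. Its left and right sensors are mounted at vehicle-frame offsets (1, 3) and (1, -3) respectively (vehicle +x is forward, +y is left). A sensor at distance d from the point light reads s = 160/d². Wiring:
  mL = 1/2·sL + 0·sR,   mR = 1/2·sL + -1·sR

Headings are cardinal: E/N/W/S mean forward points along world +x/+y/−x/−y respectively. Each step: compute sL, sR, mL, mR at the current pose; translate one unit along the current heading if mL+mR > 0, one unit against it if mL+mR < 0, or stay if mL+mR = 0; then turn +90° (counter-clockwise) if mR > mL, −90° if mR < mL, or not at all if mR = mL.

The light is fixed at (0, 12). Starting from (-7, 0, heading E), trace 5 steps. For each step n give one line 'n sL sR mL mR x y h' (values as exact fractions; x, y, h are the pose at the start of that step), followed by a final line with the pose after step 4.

0 160/117 160/261 80/117 80/1131 -7 0 E
1 80/89 16/25 40/89 -424/2225 -6 0 S
2 32/61 160/149 16/61 -7376/9089 -6 -1 W
3 10/13 40/37 5/13 -335/481 -5 -1 N
4 160/137 32/61 80/137 496/8357 -5 -2 E
final -4 -2 S

n=0: pose=(-7,0,E); sL=160/117, sR=160/261; mL=80/117, mR=80/1131; mL+mR=2560/3393 → advance +1; mR−mL=-160/261 → turn -1·90°
n=1: pose=(-6,0,S); sL=80/89, sR=16/25; mL=40/89, mR=-424/2225; mL+mR=576/2225 → advance +1; mR−mL=-16/25 → turn -1·90°
n=2: pose=(-6,-1,W); sL=32/61, sR=160/149; mL=16/61, mR=-7376/9089; mL+mR=-4992/9089 → advance -1; mR−mL=-160/149 → turn -1·90°
n=3: pose=(-5,-1,N); sL=10/13, sR=40/37; mL=5/13, mR=-335/481; mL+mR=-150/481 → advance -1; mR−mL=-40/37 → turn -1·90°
n=4: pose=(-5,-2,E); sL=160/137, sR=32/61; mL=80/137, mR=496/8357; mL+mR=5376/8357 → advance +1; mR−mL=-32/61 → turn -1·90°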